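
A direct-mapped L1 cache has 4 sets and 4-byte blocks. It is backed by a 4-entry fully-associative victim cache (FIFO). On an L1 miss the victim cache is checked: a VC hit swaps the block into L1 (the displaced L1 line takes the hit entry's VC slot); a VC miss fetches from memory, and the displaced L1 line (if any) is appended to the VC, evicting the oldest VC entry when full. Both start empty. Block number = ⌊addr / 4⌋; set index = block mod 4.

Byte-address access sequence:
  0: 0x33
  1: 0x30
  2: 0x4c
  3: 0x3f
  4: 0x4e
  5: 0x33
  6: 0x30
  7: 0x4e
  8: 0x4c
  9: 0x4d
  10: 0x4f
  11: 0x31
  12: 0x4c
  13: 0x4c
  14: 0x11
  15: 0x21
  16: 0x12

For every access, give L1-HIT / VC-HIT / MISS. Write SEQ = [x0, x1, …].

SEQ = [MISS, L1-HIT, MISS, MISS, VC-HIT, L1-HIT, L1-HIT, L1-HIT, L1-HIT, L1-HIT, L1-HIT, L1-HIT, L1-HIT, L1-HIT, MISS, MISS, VC-HIT]

  [0] addr=0x33 blk=12 s=0: MISS | VC []
  [1] addr=0x30 blk=12 s=0: L1-HIT | VC []
  [2] addr=0x4c blk=19 s=3: MISS | VC []
  [3] addr=0x3f blk=15 s=3: MISS | VC [19]
  [4] addr=0x4e blk=19 s=3: VC-HIT | VC [15]
  [5] addr=0x33 blk=12 s=0: L1-HIT | VC [15]
  [6] addr=0x30 blk=12 s=0: L1-HIT | VC [15]
  [7] addr=0x4e blk=19 s=3: L1-HIT | VC [15]
  [8] addr=0x4c blk=19 s=3: L1-HIT | VC [15]
  [9] addr=0x4d blk=19 s=3: L1-HIT | VC [15]
  [10] addr=0x4f blk=19 s=3: L1-HIT | VC [15]
  [11] addr=0x31 blk=12 s=0: L1-HIT | VC [15]
  [12] addr=0x4c blk=19 s=3: L1-HIT | VC [15]
  [13] addr=0x4c blk=19 s=3: L1-HIT | VC [15]
  [14] addr=0x11 blk=4 s=0: MISS | VC [15, 12]
  [15] addr=0x21 blk=8 s=0: MISS | VC [15, 12, 4]
  [16] addr=0x12 blk=4 s=0: VC-HIT | VC [15, 12, 8]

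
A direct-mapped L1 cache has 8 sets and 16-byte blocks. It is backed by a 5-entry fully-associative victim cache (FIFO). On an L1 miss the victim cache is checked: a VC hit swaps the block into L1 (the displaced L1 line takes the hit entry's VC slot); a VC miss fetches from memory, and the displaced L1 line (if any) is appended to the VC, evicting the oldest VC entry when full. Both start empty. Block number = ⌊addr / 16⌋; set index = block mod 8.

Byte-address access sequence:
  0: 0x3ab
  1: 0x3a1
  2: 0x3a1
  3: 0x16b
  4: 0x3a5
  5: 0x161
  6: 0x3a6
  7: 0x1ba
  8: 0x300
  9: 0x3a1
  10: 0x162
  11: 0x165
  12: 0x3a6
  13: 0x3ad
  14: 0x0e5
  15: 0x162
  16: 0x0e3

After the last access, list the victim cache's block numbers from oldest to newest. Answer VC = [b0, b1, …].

VC = [22]

#0 0x3ab→b58/s2 MISS; vc=[]
#1 0x3a1→b58/s2 L1-HIT; vc=[]
#2 0x3a1→b58/s2 L1-HIT; vc=[]
#3 0x16b→b22/s6 MISS; vc=[]
#4 0x3a5→b58/s2 L1-HIT; vc=[]
#5 0x161→b22/s6 L1-HIT; vc=[]
#6 0x3a6→b58/s2 L1-HIT; vc=[]
#7 0x1ba→b27/s3 MISS; vc=[]
#8 0x300→b48/s0 MISS; vc=[]
#9 0x3a1→b58/s2 L1-HIT; vc=[]
#10 0x162→b22/s6 L1-HIT; vc=[]
#11 0x165→b22/s6 L1-HIT; vc=[]
#12 0x3a6→b58/s2 L1-HIT; vc=[]
#13 0x3ad→b58/s2 L1-HIT; vc=[]
#14 0xe5→b14/s6 MISS; vc=[22]
#15 0x162→b22/s6 VC-HIT; vc=[14]
#16 0xe3→b14/s6 VC-HIT; vc=[22]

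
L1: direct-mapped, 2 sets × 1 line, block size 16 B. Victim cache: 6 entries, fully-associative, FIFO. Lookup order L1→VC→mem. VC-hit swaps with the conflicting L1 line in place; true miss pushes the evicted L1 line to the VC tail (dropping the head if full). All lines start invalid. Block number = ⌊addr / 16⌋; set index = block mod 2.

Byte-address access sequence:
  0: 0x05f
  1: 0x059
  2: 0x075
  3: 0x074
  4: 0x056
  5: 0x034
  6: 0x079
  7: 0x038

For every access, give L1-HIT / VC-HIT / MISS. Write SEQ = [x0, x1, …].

SEQ = [MISS, L1-HIT, MISS, L1-HIT, VC-HIT, MISS, VC-HIT, VC-HIT]

0: 0x5f (blk 5, set 1) → MISS  vc=[]
1: 0x59 (blk 5, set 1) → L1-HIT  vc=[]
2: 0x75 (blk 7, set 1) → MISS  vc=[5]
3: 0x74 (blk 7, set 1) → L1-HIT  vc=[5]
4: 0x56 (blk 5, set 1) → VC-HIT  vc=[7]
5: 0x34 (blk 3, set 1) → MISS  vc=[7, 5]
6: 0x79 (blk 7, set 1) → VC-HIT  vc=[3, 5]
7: 0x38 (blk 3, set 1) → VC-HIT  vc=[7, 5]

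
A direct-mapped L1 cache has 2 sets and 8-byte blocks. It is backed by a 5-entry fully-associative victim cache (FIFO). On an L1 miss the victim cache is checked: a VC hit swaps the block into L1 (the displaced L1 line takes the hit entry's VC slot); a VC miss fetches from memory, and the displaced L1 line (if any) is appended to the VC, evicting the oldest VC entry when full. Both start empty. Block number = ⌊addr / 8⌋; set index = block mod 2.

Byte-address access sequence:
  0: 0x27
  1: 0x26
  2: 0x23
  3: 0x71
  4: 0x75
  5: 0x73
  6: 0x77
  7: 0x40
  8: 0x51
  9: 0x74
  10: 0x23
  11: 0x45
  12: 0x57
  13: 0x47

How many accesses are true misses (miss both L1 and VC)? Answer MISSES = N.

MISSES = 4

#0 0x27→b4/s0 MISS; vc=[]
#1 0x26→b4/s0 L1-HIT; vc=[]
#2 0x23→b4/s0 L1-HIT; vc=[]
#3 0x71→b14/s0 MISS; vc=[4]
#4 0x75→b14/s0 L1-HIT; vc=[4]
#5 0x73→b14/s0 L1-HIT; vc=[4]
#6 0x77→b14/s0 L1-HIT; vc=[4]
#7 0x40→b8/s0 MISS; vc=[4,14]
#8 0x51→b10/s0 MISS; vc=[4,14,8]
#9 0x74→b14/s0 VC-HIT; vc=[4,10,8]
#10 0x23→b4/s0 VC-HIT; vc=[14,10,8]
#11 0x45→b8/s0 VC-HIT; vc=[14,10,4]
#12 0x57→b10/s0 VC-HIT; vc=[14,8,4]
#13 0x47→b8/s0 VC-HIT; vc=[14,10,4]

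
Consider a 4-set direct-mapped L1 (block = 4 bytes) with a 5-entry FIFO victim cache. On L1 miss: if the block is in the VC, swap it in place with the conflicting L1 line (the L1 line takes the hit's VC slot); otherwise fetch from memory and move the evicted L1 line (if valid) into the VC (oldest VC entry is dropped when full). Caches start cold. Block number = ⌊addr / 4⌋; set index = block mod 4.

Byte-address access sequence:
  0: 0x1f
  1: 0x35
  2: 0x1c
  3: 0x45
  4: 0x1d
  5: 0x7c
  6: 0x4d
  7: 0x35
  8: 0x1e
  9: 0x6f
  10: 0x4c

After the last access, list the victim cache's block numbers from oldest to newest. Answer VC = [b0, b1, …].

VC = [17, 27, 31, 7]

0: 0x1f (blk 7, set 3) → MISS  vc=[]
1: 0x35 (blk 13, set 1) → MISS  vc=[]
2: 0x1c (blk 7, set 3) → L1-HIT  vc=[]
3: 0x45 (blk 17, set 1) → MISS  vc=[13]
4: 0x1d (blk 7, set 3) → L1-HIT  vc=[13]
5: 0x7c (blk 31, set 3) → MISS  vc=[13, 7]
6: 0x4d (blk 19, set 3) → MISS  vc=[13, 7, 31]
7: 0x35 (blk 13, set 1) → VC-HIT  vc=[17, 7, 31]
8: 0x1e (blk 7, set 3) → VC-HIT  vc=[17, 19, 31]
9: 0x6f (blk 27, set 3) → MISS  vc=[17, 19, 31, 7]
10: 0x4c (blk 19, set 3) → VC-HIT  vc=[17, 27, 31, 7]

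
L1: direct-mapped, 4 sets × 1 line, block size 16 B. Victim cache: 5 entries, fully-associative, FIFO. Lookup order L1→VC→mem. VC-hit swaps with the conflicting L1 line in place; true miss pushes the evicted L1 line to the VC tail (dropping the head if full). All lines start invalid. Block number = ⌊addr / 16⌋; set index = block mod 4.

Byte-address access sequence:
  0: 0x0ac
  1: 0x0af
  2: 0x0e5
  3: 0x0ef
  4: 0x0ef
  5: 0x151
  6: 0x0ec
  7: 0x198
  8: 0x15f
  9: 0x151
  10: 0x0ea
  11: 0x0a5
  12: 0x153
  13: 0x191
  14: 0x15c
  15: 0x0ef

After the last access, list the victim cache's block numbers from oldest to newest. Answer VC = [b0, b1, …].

VC = [10, 25]

  [0] addr=0xac blk=10 s=2: MISS | VC []
  [1] addr=0xaf blk=10 s=2: L1-HIT | VC []
  [2] addr=0xe5 blk=14 s=2: MISS | VC [10]
  [3] addr=0xef blk=14 s=2: L1-HIT | VC [10]
  [4] addr=0xef blk=14 s=2: L1-HIT | VC [10]
  [5] addr=0x151 blk=21 s=1: MISS | VC [10]
  [6] addr=0xec blk=14 s=2: L1-HIT | VC [10]
  [7] addr=0x198 blk=25 s=1: MISS | VC [10, 21]
  [8] addr=0x15f blk=21 s=1: VC-HIT | VC [10, 25]
  [9] addr=0x151 blk=21 s=1: L1-HIT | VC [10, 25]
  [10] addr=0xea blk=14 s=2: L1-HIT | VC [10, 25]
  [11] addr=0xa5 blk=10 s=2: VC-HIT | VC [14, 25]
  [12] addr=0x153 blk=21 s=1: L1-HIT | VC [14, 25]
  [13] addr=0x191 blk=25 s=1: VC-HIT | VC [14, 21]
  [14] addr=0x15c blk=21 s=1: VC-HIT | VC [14, 25]
  [15] addr=0xef blk=14 s=2: VC-HIT | VC [10, 25]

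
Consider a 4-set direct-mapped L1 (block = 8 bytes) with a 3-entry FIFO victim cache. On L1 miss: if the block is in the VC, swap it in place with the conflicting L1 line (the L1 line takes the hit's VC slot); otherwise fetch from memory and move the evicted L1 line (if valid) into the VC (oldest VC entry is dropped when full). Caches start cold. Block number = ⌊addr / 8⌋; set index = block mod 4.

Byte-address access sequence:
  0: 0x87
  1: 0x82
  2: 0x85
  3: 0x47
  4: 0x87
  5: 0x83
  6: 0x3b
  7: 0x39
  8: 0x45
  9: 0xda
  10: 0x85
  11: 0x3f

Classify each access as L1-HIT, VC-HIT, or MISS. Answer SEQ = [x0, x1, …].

#0 0x87→b16/s0 MISS; vc=[]
#1 0x82→b16/s0 L1-HIT; vc=[]
#2 0x85→b16/s0 L1-HIT; vc=[]
#3 0x47→b8/s0 MISS; vc=[16]
#4 0x87→b16/s0 VC-HIT; vc=[8]
#5 0x83→b16/s0 L1-HIT; vc=[8]
#6 0x3b→b7/s3 MISS; vc=[8]
#7 0x39→b7/s3 L1-HIT; vc=[8]
#8 0x45→b8/s0 VC-HIT; vc=[16]
#9 0xda→b27/s3 MISS; vc=[16,7]
#10 0x85→b16/s0 VC-HIT; vc=[8,7]
#11 0x3f→b7/s3 VC-HIT; vc=[8,27]

SEQ = [MISS, L1-HIT, L1-HIT, MISS, VC-HIT, L1-HIT, MISS, L1-HIT, VC-HIT, MISS, VC-HIT, VC-HIT]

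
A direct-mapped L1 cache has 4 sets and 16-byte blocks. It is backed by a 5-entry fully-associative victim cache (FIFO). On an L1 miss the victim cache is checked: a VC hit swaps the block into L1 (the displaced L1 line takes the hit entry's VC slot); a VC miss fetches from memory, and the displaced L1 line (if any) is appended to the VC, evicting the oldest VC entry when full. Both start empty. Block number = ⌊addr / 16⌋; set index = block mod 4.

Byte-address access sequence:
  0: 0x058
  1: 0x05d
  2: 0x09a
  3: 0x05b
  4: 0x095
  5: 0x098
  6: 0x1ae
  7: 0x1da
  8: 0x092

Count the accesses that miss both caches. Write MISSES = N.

  [0] addr=0x58 blk=5 s=1: MISS | VC []
  [1] addr=0x5d blk=5 s=1: L1-HIT | VC []
  [2] addr=0x9a blk=9 s=1: MISS | VC [5]
  [3] addr=0x5b blk=5 s=1: VC-HIT | VC [9]
  [4] addr=0x95 blk=9 s=1: VC-HIT | VC [5]
  [5] addr=0x98 blk=9 s=1: L1-HIT | VC [5]
  [6] addr=0x1ae blk=26 s=2: MISS | VC [5]
  [7] addr=0x1da blk=29 s=1: MISS | VC [5, 9]
  [8] addr=0x92 blk=9 s=1: VC-HIT | VC [5, 29]

MISSES = 4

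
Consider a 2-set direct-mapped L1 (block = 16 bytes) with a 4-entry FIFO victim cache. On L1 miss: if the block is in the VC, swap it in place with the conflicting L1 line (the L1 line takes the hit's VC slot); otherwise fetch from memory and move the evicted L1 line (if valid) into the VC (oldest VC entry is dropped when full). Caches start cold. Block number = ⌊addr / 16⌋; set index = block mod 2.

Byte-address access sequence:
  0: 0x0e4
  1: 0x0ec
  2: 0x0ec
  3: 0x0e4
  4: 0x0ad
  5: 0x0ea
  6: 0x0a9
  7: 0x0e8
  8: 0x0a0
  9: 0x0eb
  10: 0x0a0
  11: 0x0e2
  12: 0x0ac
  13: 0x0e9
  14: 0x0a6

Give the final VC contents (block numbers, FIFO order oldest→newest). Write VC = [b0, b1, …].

  [0] addr=0xe4 blk=14 s=0: MISS | VC []
  [1] addr=0xec blk=14 s=0: L1-HIT | VC []
  [2] addr=0xec blk=14 s=0: L1-HIT | VC []
  [3] addr=0xe4 blk=14 s=0: L1-HIT | VC []
  [4] addr=0xad blk=10 s=0: MISS | VC [14]
  [5] addr=0xea blk=14 s=0: VC-HIT | VC [10]
  [6] addr=0xa9 blk=10 s=0: VC-HIT | VC [14]
  [7] addr=0xe8 blk=14 s=0: VC-HIT | VC [10]
  [8] addr=0xa0 blk=10 s=0: VC-HIT | VC [14]
  [9] addr=0xeb blk=14 s=0: VC-HIT | VC [10]
  [10] addr=0xa0 blk=10 s=0: VC-HIT | VC [14]
  [11] addr=0xe2 blk=14 s=0: VC-HIT | VC [10]
  [12] addr=0xac blk=10 s=0: VC-HIT | VC [14]
  [13] addr=0xe9 blk=14 s=0: VC-HIT | VC [10]
  [14] addr=0xa6 blk=10 s=0: VC-HIT | VC [14]

VC = [14]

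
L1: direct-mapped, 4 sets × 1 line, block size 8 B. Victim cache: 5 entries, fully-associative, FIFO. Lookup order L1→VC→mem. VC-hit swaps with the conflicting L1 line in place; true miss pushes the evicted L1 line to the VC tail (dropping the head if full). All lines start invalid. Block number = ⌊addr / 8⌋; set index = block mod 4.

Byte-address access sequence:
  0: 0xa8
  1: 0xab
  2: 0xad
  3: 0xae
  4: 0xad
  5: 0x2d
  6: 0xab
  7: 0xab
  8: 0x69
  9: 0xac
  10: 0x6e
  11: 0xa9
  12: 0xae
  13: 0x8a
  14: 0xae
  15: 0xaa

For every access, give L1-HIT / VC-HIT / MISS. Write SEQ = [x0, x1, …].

SEQ = [MISS, L1-HIT, L1-HIT, L1-HIT, L1-HIT, MISS, VC-HIT, L1-HIT, MISS, VC-HIT, VC-HIT, VC-HIT, L1-HIT, MISS, VC-HIT, L1-HIT]

0: 0xa8 (blk 21, set 1) → MISS  vc=[]
1: 0xab (blk 21, set 1) → L1-HIT  vc=[]
2: 0xad (blk 21, set 1) → L1-HIT  vc=[]
3: 0xae (blk 21, set 1) → L1-HIT  vc=[]
4: 0xad (blk 21, set 1) → L1-HIT  vc=[]
5: 0x2d (blk 5, set 1) → MISS  vc=[21]
6: 0xab (blk 21, set 1) → VC-HIT  vc=[5]
7: 0xab (blk 21, set 1) → L1-HIT  vc=[5]
8: 0x69 (blk 13, set 1) → MISS  vc=[5, 21]
9: 0xac (blk 21, set 1) → VC-HIT  vc=[5, 13]
10: 0x6e (blk 13, set 1) → VC-HIT  vc=[5, 21]
11: 0xa9 (blk 21, set 1) → VC-HIT  vc=[5, 13]
12: 0xae (blk 21, set 1) → L1-HIT  vc=[5, 13]
13: 0x8a (blk 17, set 1) → MISS  vc=[5, 13, 21]
14: 0xae (blk 21, set 1) → VC-HIT  vc=[5, 13, 17]
15: 0xaa (blk 21, set 1) → L1-HIT  vc=[5, 13, 17]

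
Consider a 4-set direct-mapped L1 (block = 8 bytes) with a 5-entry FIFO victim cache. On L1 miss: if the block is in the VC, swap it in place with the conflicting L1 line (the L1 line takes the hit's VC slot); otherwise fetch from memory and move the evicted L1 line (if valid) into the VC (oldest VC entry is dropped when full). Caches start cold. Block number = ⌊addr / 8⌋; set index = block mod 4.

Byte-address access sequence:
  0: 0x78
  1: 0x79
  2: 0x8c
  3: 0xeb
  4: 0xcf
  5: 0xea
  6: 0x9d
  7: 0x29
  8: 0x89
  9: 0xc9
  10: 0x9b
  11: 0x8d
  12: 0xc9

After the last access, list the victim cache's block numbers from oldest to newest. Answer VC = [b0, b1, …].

VC = [5, 17, 15, 29]

#0 0x78→b15/s3 MISS; vc=[]
#1 0x79→b15/s3 L1-HIT; vc=[]
#2 0x8c→b17/s1 MISS; vc=[]
#3 0xeb→b29/s1 MISS; vc=[17]
#4 0xcf→b25/s1 MISS; vc=[17,29]
#5 0xea→b29/s1 VC-HIT; vc=[17,25]
#6 0x9d→b19/s3 MISS; vc=[17,25,15]
#7 0x29→b5/s1 MISS; vc=[17,25,15,29]
#8 0x89→b17/s1 VC-HIT; vc=[5,25,15,29]
#9 0xc9→b25/s1 VC-HIT; vc=[5,17,15,29]
#10 0x9b→b19/s3 L1-HIT; vc=[5,17,15,29]
#11 0x8d→b17/s1 VC-HIT; vc=[5,25,15,29]
#12 0xc9→b25/s1 VC-HIT; vc=[5,17,15,29]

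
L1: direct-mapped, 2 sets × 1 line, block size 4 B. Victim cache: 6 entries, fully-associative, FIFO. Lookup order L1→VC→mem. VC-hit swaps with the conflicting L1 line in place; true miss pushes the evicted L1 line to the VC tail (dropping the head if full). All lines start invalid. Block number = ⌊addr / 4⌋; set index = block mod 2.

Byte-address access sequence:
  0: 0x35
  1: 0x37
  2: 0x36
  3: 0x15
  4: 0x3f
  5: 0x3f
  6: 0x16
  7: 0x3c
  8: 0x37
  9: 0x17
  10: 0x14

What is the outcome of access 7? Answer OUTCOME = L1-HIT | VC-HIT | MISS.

OUTCOME = VC-HIT

#0 0x35→b13/s1 MISS; vc=[]
#1 0x37→b13/s1 L1-HIT; vc=[]
#2 0x36→b13/s1 L1-HIT; vc=[]
#3 0x15→b5/s1 MISS; vc=[13]
#4 0x3f→b15/s1 MISS; vc=[13,5]
#5 0x3f→b15/s1 L1-HIT; vc=[13,5]
#6 0x16→b5/s1 VC-HIT; vc=[13,15]
#7 0x3c→b15/s1 VC-HIT; vc=[13,5]
#8 0x37→b13/s1 VC-HIT; vc=[15,5]
#9 0x17→b5/s1 VC-HIT; vc=[15,13]
#10 0x14→b5/s1 L1-HIT; vc=[15,13]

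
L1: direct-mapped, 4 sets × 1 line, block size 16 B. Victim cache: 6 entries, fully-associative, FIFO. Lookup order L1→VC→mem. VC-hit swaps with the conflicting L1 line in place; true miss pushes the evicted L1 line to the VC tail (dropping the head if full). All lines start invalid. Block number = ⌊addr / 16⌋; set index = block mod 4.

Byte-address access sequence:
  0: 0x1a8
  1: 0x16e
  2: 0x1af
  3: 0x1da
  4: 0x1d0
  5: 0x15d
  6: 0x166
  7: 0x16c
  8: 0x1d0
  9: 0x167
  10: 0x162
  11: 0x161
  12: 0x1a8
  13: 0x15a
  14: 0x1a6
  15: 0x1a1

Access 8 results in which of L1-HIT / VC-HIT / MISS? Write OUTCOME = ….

OUTCOME = VC-HIT

0: 0x1a8 (blk 26, set 2) → MISS  vc=[]
1: 0x16e (blk 22, set 2) → MISS  vc=[26]
2: 0x1af (blk 26, set 2) → VC-HIT  vc=[22]
3: 0x1da (blk 29, set 1) → MISS  vc=[22]
4: 0x1d0 (blk 29, set 1) → L1-HIT  vc=[22]
5: 0x15d (blk 21, set 1) → MISS  vc=[22, 29]
6: 0x166 (blk 22, set 2) → VC-HIT  vc=[26, 29]
7: 0x16c (blk 22, set 2) → L1-HIT  vc=[26, 29]
8: 0x1d0 (blk 29, set 1) → VC-HIT  vc=[26, 21]
9: 0x167 (blk 22, set 2) → L1-HIT  vc=[26, 21]
10: 0x162 (blk 22, set 2) → L1-HIT  vc=[26, 21]
11: 0x161 (blk 22, set 2) → L1-HIT  vc=[26, 21]
12: 0x1a8 (blk 26, set 2) → VC-HIT  vc=[22, 21]
13: 0x15a (blk 21, set 1) → VC-HIT  vc=[22, 29]
14: 0x1a6 (blk 26, set 2) → L1-HIT  vc=[22, 29]
15: 0x1a1 (blk 26, set 2) → L1-HIT  vc=[22, 29]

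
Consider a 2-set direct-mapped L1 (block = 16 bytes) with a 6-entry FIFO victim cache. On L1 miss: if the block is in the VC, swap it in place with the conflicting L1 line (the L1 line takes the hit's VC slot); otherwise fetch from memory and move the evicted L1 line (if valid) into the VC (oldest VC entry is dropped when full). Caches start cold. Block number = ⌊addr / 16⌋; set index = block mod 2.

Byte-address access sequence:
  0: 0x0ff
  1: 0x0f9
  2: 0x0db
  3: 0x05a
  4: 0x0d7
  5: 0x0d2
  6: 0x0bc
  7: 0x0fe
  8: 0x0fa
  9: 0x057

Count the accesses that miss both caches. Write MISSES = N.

MISSES = 4

  [0] addr=0xff blk=15 s=1: MISS | VC []
  [1] addr=0xf9 blk=15 s=1: L1-HIT | VC []
  [2] addr=0xdb blk=13 s=1: MISS | VC [15]
  [3] addr=0x5a blk=5 s=1: MISS | VC [15, 13]
  [4] addr=0xd7 blk=13 s=1: VC-HIT | VC [15, 5]
  [5] addr=0xd2 blk=13 s=1: L1-HIT | VC [15, 5]
  [6] addr=0xbc blk=11 s=1: MISS | VC [15, 5, 13]
  [7] addr=0xfe blk=15 s=1: VC-HIT | VC [11, 5, 13]
  [8] addr=0xfa blk=15 s=1: L1-HIT | VC [11, 5, 13]
  [9] addr=0x57 blk=5 s=1: VC-HIT | VC [11, 15, 13]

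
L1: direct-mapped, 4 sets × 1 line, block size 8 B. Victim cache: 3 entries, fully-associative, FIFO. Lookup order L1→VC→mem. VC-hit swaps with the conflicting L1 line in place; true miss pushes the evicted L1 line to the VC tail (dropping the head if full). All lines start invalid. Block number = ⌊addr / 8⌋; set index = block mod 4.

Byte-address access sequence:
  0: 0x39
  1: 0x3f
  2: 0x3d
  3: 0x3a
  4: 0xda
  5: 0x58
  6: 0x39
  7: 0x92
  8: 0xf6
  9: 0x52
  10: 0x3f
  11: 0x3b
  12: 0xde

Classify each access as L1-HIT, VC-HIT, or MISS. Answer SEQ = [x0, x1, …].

#0 0x39→b7/s3 MISS; vc=[]
#1 0x3f→b7/s3 L1-HIT; vc=[]
#2 0x3d→b7/s3 L1-HIT; vc=[]
#3 0x3a→b7/s3 L1-HIT; vc=[]
#4 0xda→b27/s3 MISS; vc=[7]
#5 0x58→b11/s3 MISS; vc=[7,27]
#6 0x39→b7/s3 VC-HIT; vc=[11,27]
#7 0x92→b18/s2 MISS; vc=[11,27]
#8 0xf6→b30/s2 MISS; vc=[11,27,18]
#9 0x52→b10/s2 MISS; vc=[27,18,30]
#10 0x3f→b7/s3 L1-HIT; vc=[27,18,30]
#11 0x3b→b7/s3 L1-HIT; vc=[27,18,30]
#12 0xde→b27/s3 VC-HIT; vc=[7,18,30]

SEQ = [MISS, L1-HIT, L1-HIT, L1-HIT, MISS, MISS, VC-HIT, MISS, MISS, MISS, L1-HIT, L1-HIT, VC-HIT]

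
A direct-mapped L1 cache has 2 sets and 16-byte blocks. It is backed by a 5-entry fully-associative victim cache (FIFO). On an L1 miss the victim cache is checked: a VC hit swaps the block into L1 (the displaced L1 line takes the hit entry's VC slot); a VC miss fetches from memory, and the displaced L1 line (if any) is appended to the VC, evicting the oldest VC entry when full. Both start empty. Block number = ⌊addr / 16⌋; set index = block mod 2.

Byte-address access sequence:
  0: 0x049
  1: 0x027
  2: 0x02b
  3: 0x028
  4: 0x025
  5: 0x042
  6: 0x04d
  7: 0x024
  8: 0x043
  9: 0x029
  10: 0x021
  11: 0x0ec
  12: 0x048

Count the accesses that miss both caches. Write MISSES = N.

  [0] addr=0x49 blk=4 s=0: MISS | VC []
  [1] addr=0x27 blk=2 s=0: MISS | VC [4]
  [2] addr=0x2b blk=2 s=0: L1-HIT | VC [4]
  [3] addr=0x28 blk=2 s=0: L1-HIT | VC [4]
  [4] addr=0x25 blk=2 s=0: L1-HIT | VC [4]
  [5] addr=0x42 blk=4 s=0: VC-HIT | VC [2]
  [6] addr=0x4d blk=4 s=0: L1-HIT | VC [2]
  [7] addr=0x24 blk=2 s=0: VC-HIT | VC [4]
  [8] addr=0x43 blk=4 s=0: VC-HIT | VC [2]
  [9] addr=0x29 blk=2 s=0: VC-HIT | VC [4]
  [10] addr=0x21 blk=2 s=0: L1-HIT | VC [4]
  [11] addr=0xec blk=14 s=0: MISS | VC [4, 2]
  [12] addr=0x48 blk=4 s=0: VC-HIT | VC [14, 2]

MISSES = 3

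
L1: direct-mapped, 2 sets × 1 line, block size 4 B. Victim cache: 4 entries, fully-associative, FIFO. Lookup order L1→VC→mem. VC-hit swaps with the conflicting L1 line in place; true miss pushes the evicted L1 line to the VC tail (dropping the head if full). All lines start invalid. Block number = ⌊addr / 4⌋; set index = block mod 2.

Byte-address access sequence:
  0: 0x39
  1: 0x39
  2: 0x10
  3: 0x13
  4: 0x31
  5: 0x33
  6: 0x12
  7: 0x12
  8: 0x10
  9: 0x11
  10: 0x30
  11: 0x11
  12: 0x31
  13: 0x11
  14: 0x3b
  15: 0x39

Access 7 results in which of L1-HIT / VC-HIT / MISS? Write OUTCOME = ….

OUTCOME = L1-HIT

0: 0x39 (blk 14, set 0) → MISS  vc=[]
1: 0x39 (blk 14, set 0) → L1-HIT  vc=[]
2: 0x10 (blk 4, set 0) → MISS  vc=[14]
3: 0x13 (blk 4, set 0) → L1-HIT  vc=[14]
4: 0x31 (blk 12, set 0) → MISS  vc=[14, 4]
5: 0x33 (blk 12, set 0) → L1-HIT  vc=[14, 4]
6: 0x12 (blk 4, set 0) → VC-HIT  vc=[14, 12]
7: 0x12 (blk 4, set 0) → L1-HIT  vc=[14, 12]
8: 0x10 (blk 4, set 0) → L1-HIT  vc=[14, 12]
9: 0x11 (blk 4, set 0) → L1-HIT  vc=[14, 12]
10: 0x30 (blk 12, set 0) → VC-HIT  vc=[14, 4]
11: 0x11 (blk 4, set 0) → VC-HIT  vc=[14, 12]
12: 0x31 (blk 12, set 0) → VC-HIT  vc=[14, 4]
13: 0x11 (blk 4, set 0) → VC-HIT  vc=[14, 12]
14: 0x3b (blk 14, set 0) → VC-HIT  vc=[4, 12]
15: 0x39 (blk 14, set 0) → L1-HIT  vc=[4, 12]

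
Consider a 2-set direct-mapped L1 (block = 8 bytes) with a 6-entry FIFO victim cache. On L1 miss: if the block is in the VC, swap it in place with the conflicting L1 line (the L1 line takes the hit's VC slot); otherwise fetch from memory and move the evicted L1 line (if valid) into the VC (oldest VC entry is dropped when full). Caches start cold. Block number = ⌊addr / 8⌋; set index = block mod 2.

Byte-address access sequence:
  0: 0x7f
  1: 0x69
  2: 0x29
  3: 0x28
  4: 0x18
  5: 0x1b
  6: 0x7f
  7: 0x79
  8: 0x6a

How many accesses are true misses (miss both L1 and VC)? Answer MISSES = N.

MISSES = 4

0: 0x7f (blk 15, set 1) → MISS  vc=[]
1: 0x69 (blk 13, set 1) → MISS  vc=[15]
2: 0x29 (blk 5, set 1) → MISS  vc=[15, 13]
3: 0x28 (blk 5, set 1) → L1-HIT  vc=[15, 13]
4: 0x18 (blk 3, set 1) → MISS  vc=[15, 13, 5]
5: 0x1b (blk 3, set 1) → L1-HIT  vc=[15, 13, 5]
6: 0x7f (blk 15, set 1) → VC-HIT  vc=[3, 13, 5]
7: 0x79 (blk 15, set 1) → L1-HIT  vc=[3, 13, 5]
8: 0x6a (blk 13, set 1) → VC-HIT  vc=[3, 15, 5]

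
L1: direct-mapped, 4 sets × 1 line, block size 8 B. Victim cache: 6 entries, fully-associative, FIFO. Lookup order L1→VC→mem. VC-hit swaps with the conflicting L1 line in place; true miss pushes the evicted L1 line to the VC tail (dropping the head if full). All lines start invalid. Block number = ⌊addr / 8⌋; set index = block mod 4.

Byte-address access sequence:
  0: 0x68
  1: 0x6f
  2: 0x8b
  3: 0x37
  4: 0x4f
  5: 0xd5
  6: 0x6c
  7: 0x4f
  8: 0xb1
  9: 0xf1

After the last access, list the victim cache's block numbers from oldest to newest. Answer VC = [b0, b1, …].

#0 0x68→b13/s1 MISS; vc=[]
#1 0x6f→b13/s1 L1-HIT; vc=[]
#2 0x8b→b17/s1 MISS; vc=[13]
#3 0x37→b6/s2 MISS; vc=[13]
#4 0x4f→b9/s1 MISS; vc=[13,17]
#5 0xd5→b26/s2 MISS; vc=[13,17,6]
#6 0x6c→b13/s1 VC-HIT; vc=[9,17,6]
#7 0x4f→b9/s1 VC-HIT; vc=[13,17,6]
#8 0xb1→b22/s2 MISS; vc=[13,17,6,26]
#9 0xf1→b30/s2 MISS; vc=[13,17,6,26,22]

VC = [13, 17, 6, 26, 22]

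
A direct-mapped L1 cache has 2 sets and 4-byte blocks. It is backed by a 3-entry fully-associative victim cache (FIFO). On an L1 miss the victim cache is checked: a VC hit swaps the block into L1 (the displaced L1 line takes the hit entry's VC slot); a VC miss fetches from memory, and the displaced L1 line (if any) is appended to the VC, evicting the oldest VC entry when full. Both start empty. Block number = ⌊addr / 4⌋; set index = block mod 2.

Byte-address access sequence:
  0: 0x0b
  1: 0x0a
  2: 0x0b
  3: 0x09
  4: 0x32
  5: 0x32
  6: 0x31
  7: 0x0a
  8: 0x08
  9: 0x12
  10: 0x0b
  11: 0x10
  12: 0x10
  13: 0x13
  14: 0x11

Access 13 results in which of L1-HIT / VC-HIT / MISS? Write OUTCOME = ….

#0 0xb→b2/s0 MISS; vc=[]
#1 0xa→b2/s0 L1-HIT; vc=[]
#2 0xb→b2/s0 L1-HIT; vc=[]
#3 0x9→b2/s0 L1-HIT; vc=[]
#4 0x32→b12/s0 MISS; vc=[2]
#5 0x32→b12/s0 L1-HIT; vc=[2]
#6 0x31→b12/s0 L1-HIT; vc=[2]
#7 0xa→b2/s0 VC-HIT; vc=[12]
#8 0x8→b2/s0 L1-HIT; vc=[12]
#9 0x12→b4/s0 MISS; vc=[12,2]
#10 0xb→b2/s0 VC-HIT; vc=[12,4]
#11 0x10→b4/s0 VC-HIT; vc=[12,2]
#12 0x10→b4/s0 L1-HIT; vc=[12,2]
#13 0x13→b4/s0 L1-HIT; vc=[12,2]
#14 0x11→b4/s0 L1-HIT; vc=[12,2]

OUTCOME = L1-HIT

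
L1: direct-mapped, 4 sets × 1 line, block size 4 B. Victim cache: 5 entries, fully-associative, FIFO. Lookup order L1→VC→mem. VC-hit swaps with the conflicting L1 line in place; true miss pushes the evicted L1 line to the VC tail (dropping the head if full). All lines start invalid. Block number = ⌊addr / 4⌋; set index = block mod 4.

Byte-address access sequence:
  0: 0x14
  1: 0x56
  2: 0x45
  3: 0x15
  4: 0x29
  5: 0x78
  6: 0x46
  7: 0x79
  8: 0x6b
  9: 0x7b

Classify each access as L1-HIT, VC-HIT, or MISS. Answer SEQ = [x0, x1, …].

#0 0x14→b5/s1 MISS; vc=[]
#1 0x56→b21/s1 MISS; vc=[5]
#2 0x45→b17/s1 MISS; vc=[5,21]
#3 0x15→b5/s1 VC-HIT; vc=[17,21]
#4 0x29→b10/s2 MISS; vc=[17,21]
#5 0x78→b30/s2 MISS; vc=[17,21,10]
#6 0x46→b17/s1 VC-HIT; vc=[5,21,10]
#7 0x79→b30/s2 L1-HIT; vc=[5,21,10]
#8 0x6b→b26/s2 MISS; vc=[5,21,10,30]
#9 0x7b→b30/s2 VC-HIT; vc=[5,21,10,26]

SEQ = [MISS, MISS, MISS, VC-HIT, MISS, MISS, VC-HIT, L1-HIT, MISS, VC-HIT]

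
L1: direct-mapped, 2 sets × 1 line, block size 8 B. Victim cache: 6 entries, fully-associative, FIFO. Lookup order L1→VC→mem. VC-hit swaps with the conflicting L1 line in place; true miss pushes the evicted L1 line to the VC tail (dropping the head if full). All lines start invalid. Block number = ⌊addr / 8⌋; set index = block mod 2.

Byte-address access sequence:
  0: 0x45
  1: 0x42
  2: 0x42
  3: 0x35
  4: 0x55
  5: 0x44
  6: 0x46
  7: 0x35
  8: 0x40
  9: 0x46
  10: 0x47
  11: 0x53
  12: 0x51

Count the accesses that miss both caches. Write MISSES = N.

MISSES = 3

#0 0x45→b8/s0 MISS; vc=[]
#1 0x42→b8/s0 L1-HIT; vc=[]
#2 0x42→b8/s0 L1-HIT; vc=[]
#3 0x35→b6/s0 MISS; vc=[8]
#4 0x55→b10/s0 MISS; vc=[8,6]
#5 0x44→b8/s0 VC-HIT; vc=[10,6]
#6 0x46→b8/s0 L1-HIT; vc=[10,6]
#7 0x35→b6/s0 VC-HIT; vc=[10,8]
#8 0x40→b8/s0 VC-HIT; vc=[10,6]
#9 0x46→b8/s0 L1-HIT; vc=[10,6]
#10 0x47→b8/s0 L1-HIT; vc=[10,6]
#11 0x53→b10/s0 VC-HIT; vc=[8,6]
#12 0x51→b10/s0 L1-HIT; vc=[8,6]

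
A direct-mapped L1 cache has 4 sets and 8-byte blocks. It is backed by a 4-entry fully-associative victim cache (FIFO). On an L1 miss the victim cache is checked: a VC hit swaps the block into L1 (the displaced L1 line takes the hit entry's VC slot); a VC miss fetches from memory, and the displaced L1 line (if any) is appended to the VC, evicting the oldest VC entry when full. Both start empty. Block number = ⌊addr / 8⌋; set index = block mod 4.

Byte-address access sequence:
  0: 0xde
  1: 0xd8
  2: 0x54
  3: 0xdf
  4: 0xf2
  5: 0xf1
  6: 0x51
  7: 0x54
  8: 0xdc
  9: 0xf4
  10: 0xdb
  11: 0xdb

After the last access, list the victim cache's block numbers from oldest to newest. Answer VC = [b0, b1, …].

VC = [10]

0: 0xde (blk 27, set 3) → MISS  vc=[]
1: 0xd8 (blk 27, set 3) → L1-HIT  vc=[]
2: 0x54 (blk 10, set 2) → MISS  vc=[]
3: 0xdf (blk 27, set 3) → L1-HIT  vc=[]
4: 0xf2 (blk 30, set 2) → MISS  vc=[10]
5: 0xf1 (blk 30, set 2) → L1-HIT  vc=[10]
6: 0x51 (blk 10, set 2) → VC-HIT  vc=[30]
7: 0x54 (blk 10, set 2) → L1-HIT  vc=[30]
8: 0xdc (blk 27, set 3) → L1-HIT  vc=[30]
9: 0xf4 (blk 30, set 2) → VC-HIT  vc=[10]
10: 0xdb (blk 27, set 3) → L1-HIT  vc=[10]
11: 0xdb (blk 27, set 3) → L1-HIT  vc=[10]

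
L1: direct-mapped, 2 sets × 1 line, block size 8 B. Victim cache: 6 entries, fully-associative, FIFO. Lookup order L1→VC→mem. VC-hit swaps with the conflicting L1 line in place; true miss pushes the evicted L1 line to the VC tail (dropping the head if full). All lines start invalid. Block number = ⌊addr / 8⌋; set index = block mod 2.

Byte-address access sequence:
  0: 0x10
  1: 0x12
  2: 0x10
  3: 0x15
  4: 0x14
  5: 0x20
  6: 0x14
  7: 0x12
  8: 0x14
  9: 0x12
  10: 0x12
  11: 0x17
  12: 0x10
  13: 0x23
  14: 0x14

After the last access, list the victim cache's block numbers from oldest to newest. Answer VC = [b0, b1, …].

  [0] addr=0x10 blk=2 s=0: MISS | VC []
  [1] addr=0x12 blk=2 s=0: L1-HIT | VC []
  [2] addr=0x10 blk=2 s=0: L1-HIT | VC []
  [3] addr=0x15 blk=2 s=0: L1-HIT | VC []
  [4] addr=0x14 blk=2 s=0: L1-HIT | VC []
  [5] addr=0x20 blk=4 s=0: MISS | VC [2]
  [6] addr=0x14 blk=2 s=0: VC-HIT | VC [4]
  [7] addr=0x12 blk=2 s=0: L1-HIT | VC [4]
  [8] addr=0x14 blk=2 s=0: L1-HIT | VC [4]
  [9] addr=0x12 blk=2 s=0: L1-HIT | VC [4]
  [10] addr=0x12 blk=2 s=0: L1-HIT | VC [4]
  [11] addr=0x17 blk=2 s=0: L1-HIT | VC [4]
  [12] addr=0x10 blk=2 s=0: L1-HIT | VC [4]
  [13] addr=0x23 blk=4 s=0: VC-HIT | VC [2]
  [14] addr=0x14 blk=2 s=0: VC-HIT | VC [4]

VC = [4]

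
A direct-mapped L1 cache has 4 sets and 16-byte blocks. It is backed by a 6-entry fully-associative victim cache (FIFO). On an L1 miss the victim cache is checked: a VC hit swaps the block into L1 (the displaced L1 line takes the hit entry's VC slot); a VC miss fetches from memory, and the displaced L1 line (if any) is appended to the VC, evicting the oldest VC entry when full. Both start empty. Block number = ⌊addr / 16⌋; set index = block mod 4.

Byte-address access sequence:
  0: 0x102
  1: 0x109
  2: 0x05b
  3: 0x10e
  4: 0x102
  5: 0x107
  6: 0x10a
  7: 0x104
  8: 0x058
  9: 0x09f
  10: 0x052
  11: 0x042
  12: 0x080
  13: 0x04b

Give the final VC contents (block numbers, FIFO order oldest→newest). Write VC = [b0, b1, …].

#0 0x102→b16/s0 MISS; vc=[]
#1 0x109→b16/s0 L1-HIT; vc=[]
#2 0x5b→b5/s1 MISS; vc=[]
#3 0x10e→b16/s0 L1-HIT; vc=[]
#4 0x102→b16/s0 L1-HIT; vc=[]
#5 0x107→b16/s0 L1-HIT; vc=[]
#6 0x10a→b16/s0 L1-HIT; vc=[]
#7 0x104→b16/s0 L1-HIT; vc=[]
#8 0x58→b5/s1 L1-HIT; vc=[]
#9 0x9f→b9/s1 MISS; vc=[5]
#10 0x52→b5/s1 VC-HIT; vc=[9]
#11 0x42→b4/s0 MISS; vc=[9,16]
#12 0x80→b8/s0 MISS; vc=[9,16,4]
#13 0x4b→b4/s0 VC-HIT; vc=[9,16,8]

VC = [9, 16, 8]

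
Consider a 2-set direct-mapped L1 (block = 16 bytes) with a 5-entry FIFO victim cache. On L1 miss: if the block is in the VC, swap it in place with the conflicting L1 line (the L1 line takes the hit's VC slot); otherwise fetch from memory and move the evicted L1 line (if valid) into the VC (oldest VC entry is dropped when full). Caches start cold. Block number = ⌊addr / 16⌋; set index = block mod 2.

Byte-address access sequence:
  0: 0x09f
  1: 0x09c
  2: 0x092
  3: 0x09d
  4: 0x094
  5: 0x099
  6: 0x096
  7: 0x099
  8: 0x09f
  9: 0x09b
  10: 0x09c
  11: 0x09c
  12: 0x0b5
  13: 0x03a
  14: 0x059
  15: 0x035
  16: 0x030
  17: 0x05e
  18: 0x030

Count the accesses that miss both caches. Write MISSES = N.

MISSES = 4

  [0] addr=0x9f blk=9 s=1: MISS | VC []
  [1] addr=0x9c blk=9 s=1: L1-HIT | VC []
  [2] addr=0x92 blk=9 s=1: L1-HIT | VC []
  [3] addr=0x9d blk=9 s=1: L1-HIT | VC []
  [4] addr=0x94 blk=9 s=1: L1-HIT | VC []
  [5] addr=0x99 blk=9 s=1: L1-HIT | VC []
  [6] addr=0x96 blk=9 s=1: L1-HIT | VC []
  [7] addr=0x99 blk=9 s=1: L1-HIT | VC []
  [8] addr=0x9f blk=9 s=1: L1-HIT | VC []
  [9] addr=0x9b blk=9 s=1: L1-HIT | VC []
  [10] addr=0x9c blk=9 s=1: L1-HIT | VC []
  [11] addr=0x9c blk=9 s=1: L1-HIT | VC []
  [12] addr=0xb5 blk=11 s=1: MISS | VC [9]
  [13] addr=0x3a blk=3 s=1: MISS | VC [9, 11]
  [14] addr=0x59 blk=5 s=1: MISS | VC [9, 11, 3]
  [15] addr=0x35 blk=3 s=1: VC-HIT | VC [9, 11, 5]
  [16] addr=0x30 blk=3 s=1: L1-HIT | VC [9, 11, 5]
  [17] addr=0x5e blk=5 s=1: VC-HIT | VC [9, 11, 3]
  [18] addr=0x30 blk=3 s=1: VC-HIT | VC [9, 11, 5]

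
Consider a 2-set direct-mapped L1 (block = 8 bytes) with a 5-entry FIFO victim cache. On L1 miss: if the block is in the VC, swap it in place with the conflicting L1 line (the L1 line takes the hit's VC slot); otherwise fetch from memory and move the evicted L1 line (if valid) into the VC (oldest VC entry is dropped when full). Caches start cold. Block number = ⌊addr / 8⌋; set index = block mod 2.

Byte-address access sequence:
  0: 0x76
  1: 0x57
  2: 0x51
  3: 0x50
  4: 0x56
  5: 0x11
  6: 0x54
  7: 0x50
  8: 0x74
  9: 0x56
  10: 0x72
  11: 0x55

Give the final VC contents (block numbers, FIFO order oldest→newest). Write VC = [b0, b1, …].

#0 0x76→b14/s0 MISS; vc=[]
#1 0x57→b10/s0 MISS; vc=[14]
#2 0x51→b10/s0 L1-HIT; vc=[14]
#3 0x50→b10/s0 L1-HIT; vc=[14]
#4 0x56→b10/s0 L1-HIT; vc=[14]
#5 0x11→b2/s0 MISS; vc=[14,10]
#6 0x54→b10/s0 VC-HIT; vc=[14,2]
#7 0x50→b10/s0 L1-HIT; vc=[14,2]
#8 0x74→b14/s0 VC-HIT; vc=[10,2]
#9 0x56→b10/s0 VC-HIT; vc=[14,2]
#10 0x72→b14/s0 VC-HIT; vc=[10,2]
#11 0x55→b10/s0 VC-HIT; vc=[14,2]

VC = [14, 2]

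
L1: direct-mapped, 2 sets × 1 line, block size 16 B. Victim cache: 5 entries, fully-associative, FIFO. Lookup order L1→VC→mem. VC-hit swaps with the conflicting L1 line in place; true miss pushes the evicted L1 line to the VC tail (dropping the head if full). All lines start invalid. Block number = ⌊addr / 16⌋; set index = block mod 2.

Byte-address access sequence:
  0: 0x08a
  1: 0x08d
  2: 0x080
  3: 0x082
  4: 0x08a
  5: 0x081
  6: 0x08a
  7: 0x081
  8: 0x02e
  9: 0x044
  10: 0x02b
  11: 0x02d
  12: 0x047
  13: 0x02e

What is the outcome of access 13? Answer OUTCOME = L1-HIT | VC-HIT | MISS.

  [0] addr=0x8a blk=8 s=0: MISS | VC []
  [1] addr=0x8d blk=8 s=0: L1-HIT | VC []
  [2] addr=0x80 blk=8 s=0: L1-HIT | VC []
  [3] addr=0x82 blk=8 s=0: L1-HIT | VC []
  [4] addr=0x8a blk=8 s=0: L1-HIT | VC []
  [5] addr=0x81 blk=8 s=0: L1-HIT | VC []
  [6] addr=0x8a blk=8 s=0: L1-HIT | VC []
  [7] addr=0x81 blk=8 s=0: L1-HIT | VC []
  [8] addr=0x2e blk=2 s=0: MISS | VC [8]
  [9] addr=0x44 blk=4 s=0: MISS | VC [8, 2]
  [10] addr=0x2b blk=2 s=0: VC-HIT | VC [8, 4]
  [11] addr=0x2d blk=2 s=0: L1-HIT | VC [8, 4]
  [12] addr=0x47 blk=4 s=0: VC-HIT | VC [8, 2]
  [13] addr=0x2e blk=2 s=0: VC-HIT | VC [8, 4]

OUTCOME = VC-HIT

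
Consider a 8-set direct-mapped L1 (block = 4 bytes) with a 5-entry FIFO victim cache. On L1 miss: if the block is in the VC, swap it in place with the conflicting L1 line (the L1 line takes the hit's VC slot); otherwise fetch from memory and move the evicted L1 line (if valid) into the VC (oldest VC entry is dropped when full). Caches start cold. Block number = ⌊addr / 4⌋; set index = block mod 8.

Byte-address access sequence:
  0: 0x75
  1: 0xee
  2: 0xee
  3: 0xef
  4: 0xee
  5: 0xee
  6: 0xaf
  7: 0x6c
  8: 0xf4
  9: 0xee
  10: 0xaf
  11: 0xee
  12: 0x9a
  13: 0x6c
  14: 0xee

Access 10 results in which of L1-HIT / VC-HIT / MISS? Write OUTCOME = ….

0: 0x75 (blk 29, set 5) → MISS  vc=[]
1: 0xee (blk 59, set 3) → MISS  vc=[]
2: 0xee (blk 59, set 3) → L1-HIT  vc=[]
3: 0xef (blk 59, set 3) → L1-HIT  vc=[]
4: 0xee (blk 59, set 3) → L1-HIT  vc=[]
5: 0xee (blk 59, set 3) → L1-HIT  vc=[]
6: 0xaf (blk 43, set 3) → MISS  vc=[59]
7: 0x6c (blk 27, set 3) → MISS  vc=[59, 43]
8: 0xf4 (blk 61, set 5) → MISS  vc=[59, 43, 29]
9: 0xee (blk 59, set 3) → VC-HIT  vc=[27, 43, 29]
10: 0xaf (blk 43, set 3) → VC-HIT  vc=[27, 59, 29]
11: 0xee (blk 59, set 3) → VC-HIT  vc=[27, 43, 29]
12: 0x9a (blk 38, set 6) → MISS  vc=[27, 43, 29]
13: 0x6c (blk 27, set 3) → VC-HIT  vc=[59, 43, 29]
14: 0xee (blk 59, set 3) → VC-HIT  vc=[27, 43, 29]

OUTCOME = VC-HIT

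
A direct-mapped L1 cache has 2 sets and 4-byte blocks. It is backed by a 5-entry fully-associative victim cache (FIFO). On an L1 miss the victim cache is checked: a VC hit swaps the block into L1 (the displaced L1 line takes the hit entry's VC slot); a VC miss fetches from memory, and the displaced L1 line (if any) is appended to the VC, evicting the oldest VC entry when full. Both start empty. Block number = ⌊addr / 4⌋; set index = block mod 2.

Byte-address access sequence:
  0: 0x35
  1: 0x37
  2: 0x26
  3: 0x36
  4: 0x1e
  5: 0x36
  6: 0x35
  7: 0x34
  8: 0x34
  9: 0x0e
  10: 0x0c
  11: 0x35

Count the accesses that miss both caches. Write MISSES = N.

0: 0x35 (blk 13, set 1) → MISS  vc=[]
1: 0x37 (blk 13, set 1) → L1-HIT  vc=[]
2: 0x26 (blk 9, set 1) → MISS  vc=[13]
3: 0x36 (blk 13, set 1) → VC-HIT  vc=[9]
4: 0x1e (blk 7, set 1) → MISS  vc=[9, 13]
5: 0x36 (blk 13, set 1) → VC-HIT  vc=[9, 7]
6: 0x35 (blk 13, set 1) → L1-HIT  vc=[9, 7]
7: 0x34 (blk 13, set 1) → L1-HIT  vc=[9, 7]
8: 0x34 (blk 13, set 1) → L1-HIT  vc=[9, 7]
9: 0xe (blk 3, set 1) → MISS  vc=[9, 7, 13]
10: 0xc (blk 3, set 1) → L1-HIT  vc=[9, 7, 13]
11: 0x35 (blk 13, set 1) → VC-HIT  vc=[9, 7, 3]

MISSES = 4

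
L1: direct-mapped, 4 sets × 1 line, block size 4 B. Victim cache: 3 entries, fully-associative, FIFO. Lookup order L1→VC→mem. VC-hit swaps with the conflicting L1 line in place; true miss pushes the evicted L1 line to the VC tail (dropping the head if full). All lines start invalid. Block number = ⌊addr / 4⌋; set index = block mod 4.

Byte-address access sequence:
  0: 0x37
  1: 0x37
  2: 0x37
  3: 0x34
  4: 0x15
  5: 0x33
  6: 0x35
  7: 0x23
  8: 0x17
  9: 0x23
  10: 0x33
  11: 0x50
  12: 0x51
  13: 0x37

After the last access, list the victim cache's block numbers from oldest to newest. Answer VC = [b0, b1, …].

VC = [5, 8, 12]

  [0] addr=0x37 blk=13 s=1: MISS | VC []
  [1] addr=0x37 blk=13 s=1: L1-HIT | VC []
  [2] addr=0x37 blk=13 s=1: L1-HIT | VC []
  [3] addr=0x34 blk=13 s=1: L1-HIT | VC []
  [4] addr=0x15 blk=5 s=1: MISS | VC [13]
  [5] addr=0x33 blk=12 s=0: MISS | VC [13]
  [6] addr=0x35 blk=13 s=1: VC-HIT | VC [5]
  [7] addr=0x23 blk=8 s=0: MISS | VC [5, 12]
  [8] addr=0x17 blk=5 s=1: VC-HIT | VC [13, 12]
  [9] addr=0x23 blk=8 s=0: L1-HIT | VC [13, 12]
  [10] addr=0x33 blk=12 s=0: VC-HIT | VC [13, 8]
  [11] addr=0x50 blk=20 s=0: MISS | VC [13, 8, 12]
  [12] addr=0x51 blk=20 s=0: L1-HIT | VC [13, 8, 12]
  [13] addr=0x37 blk=13 s=1: VC-HIT | VC [5, 8, 12]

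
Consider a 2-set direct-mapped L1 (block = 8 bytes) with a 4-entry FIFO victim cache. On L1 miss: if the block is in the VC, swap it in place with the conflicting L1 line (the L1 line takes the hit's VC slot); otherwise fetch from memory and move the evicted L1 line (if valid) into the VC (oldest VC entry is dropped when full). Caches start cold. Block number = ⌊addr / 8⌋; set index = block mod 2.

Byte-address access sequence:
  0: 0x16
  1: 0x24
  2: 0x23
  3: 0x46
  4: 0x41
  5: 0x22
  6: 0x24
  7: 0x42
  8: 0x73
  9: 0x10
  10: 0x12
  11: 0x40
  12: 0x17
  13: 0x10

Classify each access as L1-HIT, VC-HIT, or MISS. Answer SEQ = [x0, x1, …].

#0 0x16→b2/s0 MISS; vc=[]
#1 0x24→b4/s0 MISS; vc=[2]
#2 0x23→b4/s0 L1-HIT; vc=[2]
#3 0x46→b8/s0 MISS; vc=[2,4]
#4 0x41→b8/s0 L1-HIT; vc=[2,4]
#5 0x22→b4/s0 VC-HIT; vc=[2,8]
#6 0x24→b4/s0 L1-HIT; vc=[2,8]
#7 0x42→b8/s0 VC-HIT; vc=[2,4]
#8 0x73→b14/s0 MISS; vc=[2,4,8]
#9 0x10→b2/s0 VC-HIT; vc=[14,4,8]
#10 0x12→b2/s0 L1-HIT; vc=[14,4,8]
#11 0x40→b8/s0 VC-HIT; vc=[14,4,2]
#12 0x17→b2/s0 VC-HIT; vc=[14,4,8]
#13 0x10→b2/s0 L1-HIT; vc=[14,4,8]

SEQ = [MISS, MISS, L1-HIT, MISS, L1-HIT, VC-HIT, L1-HIT, VC-HIT, MISS, VC-HIT, L1-HIT, VC-HIT, VC-HIT, L1-HIT]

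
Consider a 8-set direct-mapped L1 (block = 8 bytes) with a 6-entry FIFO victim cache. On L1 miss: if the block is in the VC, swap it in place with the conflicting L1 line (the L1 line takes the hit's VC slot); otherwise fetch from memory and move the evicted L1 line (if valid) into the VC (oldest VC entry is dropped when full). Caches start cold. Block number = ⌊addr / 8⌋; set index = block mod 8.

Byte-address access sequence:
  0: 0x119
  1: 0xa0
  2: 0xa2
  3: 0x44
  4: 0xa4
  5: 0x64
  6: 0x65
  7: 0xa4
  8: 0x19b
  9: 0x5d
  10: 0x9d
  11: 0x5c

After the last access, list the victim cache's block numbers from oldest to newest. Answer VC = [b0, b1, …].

0: 0x119 (blk 35, set 3) → MISS  vc=[]
1: 0xa0 (blk 20, set 4) → MISS  vc=[]
2: 0xa2 (blk 20, set 4) → L1-HIT  vc=[]
3: 0x44 (blk 8, set 0) → MISS  vc=[]
4: 0xa4 (blk 20, set 4) → L1-HIT  vc=[]
5: 0x64 (blk 12, set 4) → MISS  vc=[20]
6: 0x65 (blk 12, set 4) → L1-HIT  vc=[20]
7: 0xa4 (blk 20, set 4) → VC-HIT  vc=[12]
8: 0x19b (blk 51, set 3) → MISS  vc=[12, 35]
9: 0x5d (blk 11, set 3) → MISS  vc=[12, 35, 51]
10: 0x9d (blk 19, set 3) → MISS  vc=[12, 35, 51, 11]
11: 0x5c (blk 11, set 3) → VC-HIT  vc=[12, 35, 51, 19]

VC = [12, 35, 51, 19]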